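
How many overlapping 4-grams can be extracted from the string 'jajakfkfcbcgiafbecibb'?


String 'jajakfkfcbcgiafbecibb' has length L = 21.
Number of overlapping n-grams = L - n + 1
Substituting: 21 - 4 + 1 = 18

18


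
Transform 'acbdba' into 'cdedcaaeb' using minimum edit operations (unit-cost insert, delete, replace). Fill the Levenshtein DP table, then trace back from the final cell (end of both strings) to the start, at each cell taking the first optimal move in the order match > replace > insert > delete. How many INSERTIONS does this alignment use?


Edit distance = 7. Backtracking from cell (6, 9) with preference match > replace > insert > delete,
then listing the resulting alignment 'acbdba' -> 'cdedcaaeb' left to right:
  Step 1: replace a->c
  Step 2: replace c->d
  Step 3: replace b->e
  Step 4: keep 'd'
  Step 5: insert 'c' [insertion #1]
  Step 6: replace b->a
  Step 7: keep 'a'
  Step 8: insert 'e' [insertion #2]
  Step 9: insert 'b' [insertion #3]
Total insertions: 3

3


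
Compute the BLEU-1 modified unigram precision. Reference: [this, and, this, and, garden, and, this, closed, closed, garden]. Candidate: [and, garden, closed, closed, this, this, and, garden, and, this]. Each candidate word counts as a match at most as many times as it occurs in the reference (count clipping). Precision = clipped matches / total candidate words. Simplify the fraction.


Reference word counts: {'and': 3, 'closed': 2, 'garden': 2, 'this': 3}
Checking each candidate word (with clipping):
  'and' -> in reference (ref count 3, used 1/3) -> match (matches: 1)
  'garden' -> in reference (ref count 2, used 1/2) -> match (matches: 2)
  'closed' -> in reference (ref count 2, used 1/2) -> match (matches: 3)
  'closed' -> in reference (ref count 2, used 2/2) -> match (matches: 4)
  'this' -> in reference (ref count 3, used 1/3) -> match (matches: 5)
  'this' -> in reference (ref count 3, used 2/3) -> match (matches: 6)
  'and' -> in reference (ref count 3, used 2/3) -> match (matches: 7)
  'garden' -> in reference (ref count 2, used 2/2) -> match (matches: 8)
  'and' -> in reference (ref count 3, used 3/3) -> match (matches: 9)
  'this' -> in reference (ref count 3, used 3/3) -> match (matches: 10)
Clipped matches: 10, Candidate length: 10
Precision = 10/10 = 1

1


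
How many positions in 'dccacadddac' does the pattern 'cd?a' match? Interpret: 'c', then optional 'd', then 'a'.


Pattern: cd?a means 'c', then optional 'd', then 'a'.
Scanning 'dccacadddac' position-by-position:
  Pos 0: window 'dcc' -> no
  Pos 1: window 'cca' -> no
  Pos 2: window 'cac' -> MATCH
  Pos 3: window 'aca' -> no
  Pos 4: window 'cad' -> MATCH
  Pos 5: window 'add' -> no
  Pos 6: window 'ddd' -> no
  Pos 7: window 'dda' -> no
  Pos 8: window 'dac' -> no
  Pos 9: window 'ac' -> no
  Pos 10: window 'c' -> no
Total matches: 2

2


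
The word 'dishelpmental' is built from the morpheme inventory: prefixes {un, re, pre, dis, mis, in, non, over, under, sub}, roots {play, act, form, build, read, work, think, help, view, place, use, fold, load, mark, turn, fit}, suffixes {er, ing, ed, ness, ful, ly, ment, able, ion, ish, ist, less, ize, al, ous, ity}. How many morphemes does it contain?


Segmenting 'dishelpmental' against the inventory:
  'dis' -> prefix (morpheme 1)
  'help' -> root (morpheme 2)
  'ment' -> suffix (morpheme 3)
  'al' -> suffix (morpheme 4)
Total morphemes: 4

4


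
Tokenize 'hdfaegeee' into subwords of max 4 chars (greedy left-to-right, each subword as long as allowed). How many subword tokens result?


'hdfaegeee' has 9 characters.
Chunking with max size 4:
  Chunk 1: 'hdfa' (positions 0-3)
  Chunk 2: 'egee' (positions 4-7)
  Chunk 3: 'e' (positions 8-8)
Total chunks: ceil(9 / 4) = 3

3


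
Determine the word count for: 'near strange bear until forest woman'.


Counting words by splitting on spaces:
  Word 1: 'near'
  Word 2: 'strange'
  Word 3: 'bear'
  Word 4: 'until'
  Word 5: 'forest'
  Word 6: 'woman'
Total words: 6

6


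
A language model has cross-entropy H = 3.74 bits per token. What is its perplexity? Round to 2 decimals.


Perplexity formula: PP = 2^H
H = 3.74
PP = 2^3.74
Decompose: 2^3.74 = 2^3 * 2^0.74
2^3 = 8, 2^0.74 ~ 1.6701758
PP ~ 8 * 1.6701758 = 13.3614064
Rounded to 2 decimals: 13.36

13.36


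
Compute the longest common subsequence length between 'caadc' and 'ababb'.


DP table for LCS of 'caadc' and 'ababb':
       a  b  a  b  b
    0  0  0  0  0  0
  c 0  0  0  0  0  0
  a 0  1  1  1  1  1
  a 0  1  1  2  2  2
  d 0  1  1  2  2  2
  c 0  1  1  2  2  2
LCS: 'aa'
LCS length = 2

2


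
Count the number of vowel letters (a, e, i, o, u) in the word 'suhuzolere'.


Scanning each character of 'suhuzolere':
  Position 1: 's' -> consonant (running count: 0)
  Position 2: 'u' -> vowel (running count: 1)
  Position 3: 'h' -> consonant (running count: 1)
  Position 4: 'u' -> vowel (running count: 2)
  Position 5: 'z' -> consonant (running count: 2)
  Position 6: 'o' -> vowel (running count: 3)
  Position 7: 'l' -> consonant (running count: 3)
  Position 8: 'e' -> vowel (running count: 4)
  Position 9: 'r' -> consonant (running count: 4)
  Position 10: 'e' -> vowel (running count: 5)
Total vowels: 5

5


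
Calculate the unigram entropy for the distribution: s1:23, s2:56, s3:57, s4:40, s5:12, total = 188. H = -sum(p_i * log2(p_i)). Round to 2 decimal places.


Computing entropy H = -sum(p_i * log2(p_i)):
  s1: p = 23/188 = 0.1223, -p*log2(p) = 0.3708
  s2: p = 56/188 = 0.2979, -p*log2(p) = 0.5205
  s3: p = 57/188 = 0.3032, -p*log2(p) = 0.5220
  s4: p = 40/188 = 0.2128, -p*log2(p) = 0.4750
  s5: p = 12/188 = 0.0638, -p*log2(p) = 0.2534
H = sum of terms = 2.1417
Rounded to 2 decimals: 2.14

2.14


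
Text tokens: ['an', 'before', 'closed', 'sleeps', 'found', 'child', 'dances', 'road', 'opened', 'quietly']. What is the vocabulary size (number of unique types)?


Listing all tokens and tracking unique types:
  Token 1: 'an' -> NEW (unique so far: 1)
  Token 2: 'before' -> NEW (unique so far: 2)
  Token 3: 'closed' -> NEW (unique so far: 3)
  Token 4: 'sleeps' -> NEW (unique so far: 4)
  Token 5: 'found' -> NEW (unique so far: 5)
  Token 6: 'child' -> NEW (unique so far: 6)
  Token 7: 'dances' -> NEW (unique so far: 7)
  Token 8: 'road' -> NEW (unique so far: 8)
  Token 9: 'opened' -> NEW (unique so far: 9)
  Token 10: 'quietly' -> NEW (unique so far: 10)
Unique types: ('an', 'before', 'child', 'closed', 'dances', 'found', 'opened', 'quietly', 'road', 'sleeps')
Vocabulary size: 10

10


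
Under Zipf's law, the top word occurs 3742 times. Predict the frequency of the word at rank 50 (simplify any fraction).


Zipf's law: freq(rank) = f1 / rank
f1 = 3742, rank = 50
freq = 3742 / 50
GCD(3742, 50) = 2
Simplified: 1871/25

1871/25


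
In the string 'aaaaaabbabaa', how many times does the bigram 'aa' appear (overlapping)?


Scanning 'aaaaaabbabaa' for bigram 'aa':
  Position 0: 'aa' -> MATCH
  Position 1: 'aa' -> MATCH
  Position 2: 'aa' -> MATCH
  Position 3: 'aa' -> MATCH
  Position 4: 'aa' -> MATCH
  Position 5: 'ab' -> no
  Position 6: 'bb' -> no
  Position 7: 'ba' -> no
  Position 8: 'ab' -> no
  Position 9: 'ba' -> no
  Position 10: 'aa' -> MATCH
Total matches: 6

6


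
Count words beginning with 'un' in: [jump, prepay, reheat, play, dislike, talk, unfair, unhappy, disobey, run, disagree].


Checking each word for prefix 'un':
  'jump' -> no (count: 0)
  'prepay' -> no (count: 0)
  'reheat' -> no (count: 0)
  'play' -> no (count: 0)
  'dislike' -> no (count: 0)
  'talk' -> no (count: 0)
  'unfair' -> YES, starts with 'un' (count: 1)
  'unhappy' -> YES, starts with 'un' (count: 2)
  'disobey' -> no (count: 2)
  'run' -> no (count: 2)
  'disagree' -> no (count: 2)
Total with prefix 'un': 2

2


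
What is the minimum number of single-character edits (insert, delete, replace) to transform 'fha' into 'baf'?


Building DP table for s1='fha' (len 3) and s2='baf' (len 3):
       b  a  f
    0  1  2  3
  f 1  1  2  2
  h 2  2  2  3
  a 3  3  2  3
Edit distance = dp[3][3] = 3

3


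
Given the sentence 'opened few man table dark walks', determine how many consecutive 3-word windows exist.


Word trigrams from [6] words:
  Trigram 1: (opened few man)
  Trigram 2: (few man table)
  Trigram 3: (man table dark)
  Trigram 4: (table dark walks)
Total word trigrams: 6 - 2 = 4

4


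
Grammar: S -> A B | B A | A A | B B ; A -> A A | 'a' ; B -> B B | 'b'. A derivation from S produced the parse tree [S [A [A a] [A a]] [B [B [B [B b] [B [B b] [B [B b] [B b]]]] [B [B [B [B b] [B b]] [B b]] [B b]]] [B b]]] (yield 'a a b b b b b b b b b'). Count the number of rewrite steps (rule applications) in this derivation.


Every bracketed nonterminal node [X ...] in the tree is produced by exactly one rule application.
Reading the tree off as a leftmost derivation:
  Step 1: S  =>  A B   (applied S -> A B)
  Step 2: A B  =>  A A B   (applied A -> A A)
  Step 3: A A B  =>  a A B   (applied A -> a)
  Step 4: a A B  =>  a a B   (applied A -> a)
  Step 5: a a B  =>  a a B B   (applied B -> B B)
  Step 6: a a B B  =>  a a B B B   (applied B -> B B)
  Step 7: a a B B B  =>  a a B B B B   (applied B -> B B)
  Step 8: a a B B B B  =>  a a b B B B   (applied B -> b)
  Step 9: a a b B B B  =>  a a b B B B B   (applied B -> B B)
  Step 10: a a b B B B B  =>  a a b b B B B   (applied B -> b)
  Step 11: a a b b B B B  =>  a a b b B B B B   (applied B -> B B)
  Step 12: a a b b B B B B  =>  a a b b b B B B   (applied B -> b)
  Step 13: a a b b b B B B  =>  a a b b b b B B   (applied B -> b)
  Step 14: a a b b b b B B  =>  a a b b b b B B B   (applied B -> B B)
  Step 15: a a b b b b B B B  =>  a a b b b b B B B B   (applied B -> B B)
  Step 16: a a b b b b B B B B  =>  a a b b b b B B B B B   (applied B -> B B)
  Step 17: a a b b b b B B B B B  =>  a a b b b b b B B B B   (applied B -> b)
  Step 18: a a b b b b b B B B B  =>  a a b b b b b b B B B   (applied B -> b)
  Step 19: a a b b b b b b B B B  =>  a a b b b b b b b B B   (applied B -> b)
  Step 20: a a b b b b b b b B B  =>  a a b b b b b b b b B   (applied B -> b)
  Step 21: a a b b b b b b b b B  =>  a a b b b b b b b b b   (applied B -> b)
Final yield: a a b b b b b b b b b
Total rewrite steps: 21

21


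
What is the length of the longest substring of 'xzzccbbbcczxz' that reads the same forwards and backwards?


Scanning 'xzzccbbbcczxz' for palindromic substrings.
Substring at positions 2-10: 'zccbbbccz'.
Check: reverse('zccbbbccz') = 'zccbbbccz' -> palindrome confirmed.
Neighbouring characters ('z' / 'x') break symmetry, so it cannot extend further.
No longer palindromic substring exists; longest length = 9

9


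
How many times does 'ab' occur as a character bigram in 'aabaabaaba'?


Scanning 'aabaabaaba' for bigram 'ab':
  Position 0: 'aa' -> no
  Position 1: 'ab' -> MATCH
  Position 2: 'ba' -> no
  Position 3: 'aa' -> no
  Position 4: 'ab' -> MATCH
  Position 5: 'ba' -> no
  Position 6: 'aa' -> no
  Position 7: 'ab' -> MATCH
  Position 8: 'ba' -> no
Total matches: 3

3


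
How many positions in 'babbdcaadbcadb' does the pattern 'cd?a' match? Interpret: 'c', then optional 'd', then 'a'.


Pattern: cd?a means 'c', then optional 'd', then 'a'.
Scanning 'babbdcaadbcadb' position-by-position:
  Pos 0: window 'bab' -> no
  Pos 1: window 'abb' -> no
  Pos 2: window 'bbd' -> no
  Pos 3: window 'bdc' -> no
  Pos 4: window 'dca' -> no
  Pos 5: window 'caa' -> MATCH
  Pos 6: window 'aad' -> no
  Pos 7: window 'adb' -> no
  Pos 8: window 'dbc' -> no
  Pos 9: window 'bca' -> no
  Pos 10: window 'cad' -> MATCH
  Pos 11: window 'adb' -> no
  Pos 12: window 'db' -> no
  Pos 13: window 'b' -> no
Total matches: 2

2


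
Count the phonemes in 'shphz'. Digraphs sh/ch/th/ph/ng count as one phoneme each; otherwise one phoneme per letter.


Parsing 'shphz' greedily, digraphs first:
  'sh' -> digraph (1 consonant phoneme) (phonemes so far: 1)
  'ph' -> digraph (1 consonant phoneme) (phonemes so far: 2)
  'z' -> consonant phoneme (phonemes so far: 3)
Total phonemes: 3

3


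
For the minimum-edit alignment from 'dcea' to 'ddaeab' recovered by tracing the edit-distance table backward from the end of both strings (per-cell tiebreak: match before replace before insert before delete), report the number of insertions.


Edit distance = 3. Backtracking from cell (4, 6) with preference match > replace > insert > delete,
then listing the resulting alignment 'dcea' -> 'ddaeab' left to right:
  Step 1: insert 'd' [insertion #1]
  Step 2: keep 'd'
  Step 3: replace c->a
  Step 4: keep 'e'
  Step 5: keep 'a'
  Step 6: insert 'b' [insertion #2]
Total insertions: 2

2


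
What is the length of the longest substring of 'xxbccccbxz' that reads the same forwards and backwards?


Scanning 'xxbccccbxz' for palindromic substrings.
Substring at positions 1-8: 'xbccccbx'.
Check: reverse('xbccccbx') = 'xbccccbx' -> palindrome confirmed.
Neighbouring characters ('x' / 'z') break symmetry, so it cannot extend further.
No longer palindromic substring exists; longest length = 8

8


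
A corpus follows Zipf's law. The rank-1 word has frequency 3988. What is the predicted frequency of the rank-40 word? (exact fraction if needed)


Zipf's law: freq(rank) = f1 / rank
f1 = 3988, rank = 40
freq = 3988 / 40
GCD(3988, 40) = 4
Simplified: 997/10

997/10


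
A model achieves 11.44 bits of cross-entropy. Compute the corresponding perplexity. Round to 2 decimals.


Perplexity formula: PP = 2^H
H = 11.44
PP = 2^11.44
Decompose: 2^11.44 = 2^11 * 2^0.44
2^11 = 2048, 2^0.44 ~ 1.3566043
PP ~ 2048 * 1.3566043 = 2778.3256064
Rounded to 2 decimals: 2778.33

2778.33


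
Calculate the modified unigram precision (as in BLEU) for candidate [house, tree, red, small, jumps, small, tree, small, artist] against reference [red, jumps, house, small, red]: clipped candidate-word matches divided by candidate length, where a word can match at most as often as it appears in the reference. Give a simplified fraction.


Reference word counts: {'house': 1, 'jumps': 1, 'red': 2, 'small': 1}
Checking each candidate word (with clipping):
  'house' -> in reference (ref count 1, used 1/1) -> match (matches: 1)
  'tree' -> not in reference -> no match (matches: 1)
  'red' -> in reference (ref count 2, used 1/2) -> match (matches: 2)
  'small' -> in reference (ref count 1, used 1/1) -> match (matches: 3)
  'jumps' -> in reference (ref count 1, used 1/1) -> match (matches: 4)
  'small' -> ref count 1 already used up (1/1) -> clipped, no match (matches: 4)
  'tree' -> not in reference -> no match (matches: 4)
  'small' -> ref count 1 already used up (1/1) -> clipped, no match (matches: 4)
  'artist' -> not in reference -> no match (matches: 4)
Clipped matches: 4, Candidate length: 9
Precision = 4/9

4/9


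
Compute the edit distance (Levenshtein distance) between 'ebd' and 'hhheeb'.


Building DP table for s1='ebd' (len 3) and s2='hhheeb' (len 6):
       h  h  h  e  e  b
    0  1  2  3  4  5  6
  e 1  1  2  3  3  4  5
  b 2  2  2  3  4  4  4
  d 3  3  3  3  4  5  5
Edit distance = dp[3][6] = 5

5


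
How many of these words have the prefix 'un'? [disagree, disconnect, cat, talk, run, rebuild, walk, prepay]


Checking each word for prefix 'un':
  'disagree' -> no (count: 0)
  'disconnect' -> no (count: 0)
  'cat' -> no (count: 0)
  'talk' -> no (count: 0)
  'run' -> no (count: 0)
  'rebuild' -> no (count: 0)
  'walk' -> no (count: 0)
  'prepay' -> no (count: 0)
Total with prefix 'un': 0

0


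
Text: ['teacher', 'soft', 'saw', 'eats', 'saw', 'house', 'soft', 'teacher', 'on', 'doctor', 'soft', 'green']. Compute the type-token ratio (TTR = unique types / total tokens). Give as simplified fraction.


Tokens: 12
Unique types: ('doctor', 'eats', 'green', 'house', 'on', 'saw', 'soft', 'teacher') = 8
TTR = 8/12
Simplify: divide both by 4 -> 2/3
TTR = 2/3

2/3


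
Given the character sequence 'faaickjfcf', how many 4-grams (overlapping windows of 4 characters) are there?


String 'faaickjfcf' has length L = 10.
Number of overlapping n-grams = L - n + 1
Substituting: 10 - 4 + 1 = 7

7


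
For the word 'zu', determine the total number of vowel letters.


Scanning each character of 'zu':
  Position 1: 'z' -> consonant (running count: 0)
  Position 2: 'u' -> vowel (running count: 1)
Total vowels: 1

1


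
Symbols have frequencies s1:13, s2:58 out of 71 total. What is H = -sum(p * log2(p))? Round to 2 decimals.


Computing entropy H = -sum(p_i * log2(p_i)):
  s1: p = 13/71 = 0.1831, -p*log2(p) = 0.4485
  s2: p = 58/71 = 0.8169, -p*log2(p) = 0.2383
H = sum of terms = 0.6868
Rounded to 2 decimals: 0.69

0.69


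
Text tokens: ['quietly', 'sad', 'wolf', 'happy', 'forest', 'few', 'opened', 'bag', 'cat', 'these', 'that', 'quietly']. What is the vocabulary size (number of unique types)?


Listing all tokens and tracking unique types:
  Token 1: 'quietly' -> NEW (unique so far: 1)
  Token 2: 'sad' -> NEW (unique so far: 2)
  Token 3: 'wolf' -> NEW (unique so far: 3)
  Token 4: 'happy' -> NEW (unique so far: 4)
  Token 5: 'forest' -> NEW (unique so far: 5)
  Token 6: 'few' -> NEW (unique so far: 6)
  Token 7: 'opened' -> NEW (unique so far: 7)
  Token 8: 'bag' -> NEW (unique so far: 8)
  Token 9: 'cat' -> NEW (unique so far: 9)
  Token 10: 'these' -> NEW (unique so far: 10)
  Token 11: 'that' -> NEW (unique so far: 11)
  Token 12: 'quietly' -> duplicate (unique so far: 11)
Unique types: ('bag', 'cat', 'few', 'forest', 'happy', 'opened', 'quietly', 'sad', 'that', 'these', 'wolf')
Vocabulary size: 11

11


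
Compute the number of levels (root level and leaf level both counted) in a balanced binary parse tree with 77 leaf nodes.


In a balanced binary tree with n leaves the deepest leaf is ceil(log2(n)) edges below the root,
so counting node levels inclusive of root and leaves gives ceil(log2(n)) + 1 levels.
log2(77) = 6.2668
ceil(6.2668) = 7
levels = 7 + 1 = 8

8


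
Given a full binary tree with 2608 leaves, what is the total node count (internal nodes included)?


Leaf nodes (terminals): 2608
Internal nodes = n - 1 = 2608 - 1 = 2607
Total = leaves + internal = 2608 + 2607 = 5215

5215


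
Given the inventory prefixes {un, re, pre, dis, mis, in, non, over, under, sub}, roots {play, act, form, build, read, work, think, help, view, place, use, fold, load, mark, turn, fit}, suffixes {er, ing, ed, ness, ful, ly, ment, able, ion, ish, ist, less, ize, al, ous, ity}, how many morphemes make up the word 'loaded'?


Segmenting 'loaded' against the inventory:
  'load' -> root (morpheme 1)
  'ed' -> suffix (morpheme 2)
Total morphemes: 2

2


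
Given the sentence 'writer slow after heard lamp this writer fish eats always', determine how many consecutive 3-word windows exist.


Word trigrams from [10] words:
  Trigram 1: (writer slow after)
  Trigram 2: (slow after heard)
  Trigram 3: (after heard lamp)
  Trigram 4: (heard lamp this)
  Trigram 5: (lamp this writer)
  Trigram 6: (this writer fish)
  Trigram 7: (writer fish eats)
  Trigram 8: (fish eats always)
Total word trigrams: 10 - 2 = 8

8


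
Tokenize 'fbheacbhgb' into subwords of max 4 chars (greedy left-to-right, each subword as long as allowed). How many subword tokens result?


'fbheacbhgb' has 10 characters.
Chunking with max size 4:
  Chunk 1: 'fbhe' (positions 0-3)
  Chunk 2: 'acbh' (positions 4-7)
  Chunk 3: 'gb' (positions 8-9)
Total chunks: ceil(10 / 4) = 3

3


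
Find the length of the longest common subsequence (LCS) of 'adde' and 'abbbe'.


DP table for LCS of 'adde' and 'abbbe':
       a  b  b  b  e
    0  0  0  0  0  0
  a 0  1  1  1  1  1
  d 0  1  1  1  1  1
  d 0  1  1  1  1  1
  e 0  1  1  1  1  2
LCS: 'ae'
LCS length = 2

2


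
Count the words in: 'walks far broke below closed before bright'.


Counting words by splitting on spaces:
  Word 1: 'walks'
  Word 2: 'far'
  Word 3: 'broke'
  Word 4: 'below'
  Word 5: 'closed'
  Word 6: 'before'
  Word 7: 'bright'
Total words: 7

7


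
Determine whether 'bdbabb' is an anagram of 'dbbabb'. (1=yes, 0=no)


Sort characters of 'bdbabb': 'abbbbd'
Sort characters of 'dbbabb': 'abbbbd'
Sorted forms match -> they ARE anagrams
Result: 1

1


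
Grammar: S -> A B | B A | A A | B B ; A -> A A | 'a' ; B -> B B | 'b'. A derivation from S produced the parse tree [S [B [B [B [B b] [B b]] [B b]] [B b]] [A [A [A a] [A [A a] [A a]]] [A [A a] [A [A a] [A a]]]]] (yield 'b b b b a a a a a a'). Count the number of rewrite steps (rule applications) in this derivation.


Every bracketed nonterminal node [X ...] in the tree is produced by exactly one rule application.
Reading the tree off as a leftmost derivation:
  Step 1: S  =>  B A   (applied S -> B A)
  Step 2: B A  =>  B B A   (applied B -> B B)
  Step 3: B B A  =>  B B B A   (applied B -> B B)
  Step 4: B B B A  =>  B B B B A   (applied B -> B B)
  Step 5: B B B B A  =>  b B B B A   (applied B -> b)
  Step 6: b B B B A  =>  b b B B A   (applied B -> b)
  Step 7: b b B B A  =>  b b b B A   (applied B -> b)
  Step 8: b b b B A  =>  b b b b A   (applied B -> b)
  Step 9: b b b b A  =>  b b b b A A   (applied A -> A A)
  Step 10: b b b b A A  =>  b b b b A A A   (applied A -> A A)
  Step 11: b b b b A A A  =>  b b b b a A A   (applied A -> a)
  Step 12: b b b b a A A  =>  b b b b a A A A   (applied A -> A A)
  Step 13: b b b b a A A A  =>  b b b b a a A A   (applied A -> a)
  Step 14: b b b b a a A A  =>  b b b b a a a A   (applied A -> a)
  Step 15: b b b b a a a A  =>  b b b b a a a A A   (applied A -> A A)
  Step 16: b b b b a a a A A  =>  b b b b a a a a A   (applied A -> a)
  Step 17: b b b b a a a a A  =>  b b b b a a a a A A   (applied A -> A A)
  Step 18: b b b b a a a a A A  =>  b b b b a a a a a A   (applied A -> a)
  Step 19: b b b b a a a a a A  =>  b b b b a a a a a a   (applied A -> a)
Final yield: b b b b a a a a a a
Total rewrite steps: 19

19


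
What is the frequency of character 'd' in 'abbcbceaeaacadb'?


Scanning 'abbcbceaeaacadb' for 'd':
  Position 13: 'd' -> MATCH (count: 1)
Total occurrences of 'd': 1

1


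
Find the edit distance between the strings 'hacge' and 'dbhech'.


Building DP table for s1='hacge' (len 5) and s2='dbhech' (len 6):
       d  b  h  e  c  h
    0  1  2  3  4  5  6
  h 1  1  2  2  3  4  5
  a 2  2  2  3  3  4  5
  c 3  3  3  3  4  3  4
  g 4  4  4  4  4  4  4
  e 5  5  5  5  4  5  5
Edit distance = dp[5][6] = 5

5


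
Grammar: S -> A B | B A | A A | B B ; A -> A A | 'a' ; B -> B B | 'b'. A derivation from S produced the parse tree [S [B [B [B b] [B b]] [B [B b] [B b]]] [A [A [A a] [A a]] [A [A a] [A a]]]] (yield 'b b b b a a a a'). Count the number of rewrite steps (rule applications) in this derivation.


Every bracketed nonterminal node [X ...] in the tree is produced by exactly one rule application.
Reading the tree off as a leftmost derivation:
  Step 1: S  =>  B A   (applied S -> B A)
  Step 2: B A  =>  B B A   (applied B -> B B)
  Step 3: B B A  =>  B B B A   (applied B -> B B)
  Step 4: B B B A  =>  b B B A   (applied B -> b)
  Step 5: b B B A  =>  b b B A   (applied B -> b)
  Step 6: b b B A  =>  b b B B A   (applied B -> B B)
  Step 7: b b B B A  =>  b b b B A   (applied B -> b)
  Step 8: b b b B A  =>  b b b b A   (applied B -> b)
  Step 9: b b b b A  =>  b b b b A A   (applied A -> A A)
  Step 10: b b b b A A  =>  b b b b A A A   (applied A -> A A)
  Step 11: b b b b A A A  =>  b b b b a A A   (applied A -> a)
  Step 12: b b b b a A A  =>  b b b b a a A   (applied A -> a)
  Step 13: b b b b a a A  =>  b b b b a a A A   (applied A -> A A)
  Step 14: b b b b a a A A  =>  b b b b a a a A   (applied A -> a)
  Step 15: b b b b a a a A  =>  b b b b a a a a   (applied A -> a)
Final yield: b b b b a a a a
Total rewrite steps: 15

15


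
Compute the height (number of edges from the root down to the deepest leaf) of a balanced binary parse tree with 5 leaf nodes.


In a balanced binary tree with n leaves the deepest leaf is ceil(log2(n)) edges below the root.
log2(5) = 2.3219
ceil(2.3219) = 3
height (edges) = 3

3


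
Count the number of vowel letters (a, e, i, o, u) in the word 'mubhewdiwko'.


Scanning each character of 'mubhewdiwko':
  Position 1: 'm' -> consonant (running count: 0)
  Position 2: 'u' -> vowel (running count: 1)
  Position 3: 'b' -> consonant (running count: 1)
  Position 4: 'h' -> consonant (running count: 1)
  Position 5: 'e' -> vowel (running count: 2)
  Position 6: 'w' -> consonant (running count: 2)
  Position 7: 'd' -> consonant (running count: 2)
  Position 8: 'i' -> vowel (running count: 3)
  Position 9: 'w' -> consonant (running count: 3)
  Position 10: 'k' -> consonant (running count: 3)
  Position 11: 'o' -> vowel (running count: 4)
Total vowels: 4

4


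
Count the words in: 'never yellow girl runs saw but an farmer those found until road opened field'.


Counting words by splitting on spaces:
  Word 1: 'never'
  Word 2: 'yellow'
  Word 3: 'girl'
  Word 4: 'runs'
  Word 5: 'saw'
  Word 6: 'but'
  Word 7: 'an'
  Word 8: 'farmer'
  Word 9: 'those'
  Word 10: 'found'
  Word 11: 'until'
  Word 12: 'road'
  Word 13: 'opened'
  Word 14: 'field'
Total words: 14

14


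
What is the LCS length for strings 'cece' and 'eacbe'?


DP table for LCS of 'cece' and 'eacbe':
       e  a  c  b  e
    0  0  0  0  0  0
  c 0  0  0  1  1  1
  e 0  1  1  1  1  2
  c 0  1  1  2  2  2
  e 0  1  1  2  2  3
LCS: 'ece'
LCS length = 3

3


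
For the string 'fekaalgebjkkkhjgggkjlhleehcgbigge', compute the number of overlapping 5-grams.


String 'fekaalgebjkkkhjgggkjlhleehcgbigge' has length L = 33.
Number of overlapping n-grams = L - n + 1
Substituting: 33 - 5 + 1 = 29

29


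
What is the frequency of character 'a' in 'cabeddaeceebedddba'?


Scanning 'cabeddaeceebedddba' for 'a':
  Position 1: 'a' -> MATCH (count: 1)
  Position 6: 'a' -> MATCH (count: 2)
  Position 17: 'a' -> MATCH (count: 3)
Total occurrences of 'a': 3

3


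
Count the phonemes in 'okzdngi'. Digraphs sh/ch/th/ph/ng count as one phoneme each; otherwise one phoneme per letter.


Parsing 'okzdngi' greedily, digraphs first:
  'o' -> vowel phoneme (phonemes so far: 1)
  'k' -> consonant phoneme (phonemes so far: 2)
  'z' -> consonant phoneme (phonemes so far: 3)
  'd' -> consonant phoneme (phonemes so far: 4)
  'ng' -> digraph (1 consonant phoneme) (phonemes so far: 5)
  'i' -> vowel phoneme (phonemes so far: 6)
Total phonemes: 6

6


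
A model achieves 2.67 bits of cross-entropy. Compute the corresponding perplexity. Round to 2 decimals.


Perplexity formula: PP = 2^H
H = 2.67
PP = 2^2.67
Decompose: 2^2.67 = 2^2 * 2^0.67
2^2 = 4, 2^0.67 ~ 1.5910730
PP ~ 4 * 1.5910730 = 6.3642920
Rounded to 2 decimals: 6.36

6.36


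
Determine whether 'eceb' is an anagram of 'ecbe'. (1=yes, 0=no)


Sort characters of 'eceb': 'bcee'
Sort characters of 'ecbe': 'bcee'
Sorted forms match -> they ARE anagrams
Result: 1

1


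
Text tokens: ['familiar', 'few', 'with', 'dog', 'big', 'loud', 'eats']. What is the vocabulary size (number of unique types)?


Listing all tokens and tracking unique types:
  Token 1: 'familiar' -> NEW (unique so far: 1)
  Token 2: 'few' -> NEW (unique so far: 2)
  Token 3: 'with' -> NEW (unique so far: 3)
  Token 4: 'dog' -> NEW (unique so far: 4)
  Token 5: 'big' -> NEW (unique so far: 5)
  Token 6: 'loud' -> NEW (unique so far: 6)
  Token 7: 'eats' -> NEW (unique so far: 7)
Unique types: ('big', 'dog', 'eats', 'familiar', 'few', 'loud', 'with')
Vocabulary size: 7

7


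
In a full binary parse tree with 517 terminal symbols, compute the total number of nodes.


Leaf nodes (terminals): 517
Internal nodes = n - 1 = 517 - 1 = 516
Total = leaves + internal = 517 + 516 = 1033

1033


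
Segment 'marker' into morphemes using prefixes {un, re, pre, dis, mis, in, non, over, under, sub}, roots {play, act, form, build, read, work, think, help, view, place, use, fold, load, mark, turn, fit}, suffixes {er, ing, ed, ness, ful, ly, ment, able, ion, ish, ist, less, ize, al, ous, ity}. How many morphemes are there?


Segmenting 'marker' against the inventory:
  'mark' -> root (morpheme 1)
  'er' -> suffix (morpheme 2)
Total morphemes: 2

2


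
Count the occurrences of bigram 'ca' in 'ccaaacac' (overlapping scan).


Scanning 'ccaaacac' for bigram 'ca':
  Position 0: 'cc' -> no
  Position 1: 'ca' -> MATCH
  Position 2: 'aa' -> no
  Position 3: 'aa' -> no
  Position 4: 'ac' -> no
  Position 5: 'ca' -> MATCH
  Position 6: 'ac' -> no
Total matches: 2

2


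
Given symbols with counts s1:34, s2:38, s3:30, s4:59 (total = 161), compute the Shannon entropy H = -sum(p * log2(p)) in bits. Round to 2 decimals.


Computing entropy H = -sum(p_i * log2(p_i)):
  s1: p = 34/161 = 0.2112, -p*log2(p) = 0.4738
  s2: p = 38/161 = 0.2360, -p*log2(p) = 0.4916
  s3: p = 30/161 = 0.1863, -p*log2(p) = 0.4517
  s4: p = 59/161 = 0.3665, -p*log2(p) = 0.5307
H = sum of terms = 1.9478
Rounded to 2 decimals: 1.95

1.95


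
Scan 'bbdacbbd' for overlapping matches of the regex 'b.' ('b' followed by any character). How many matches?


Pattern: b. means 'b' followed by any character.
Scanning 'bbdacbbd' position-by-position:
  Pos 0: window 'bb' -> MATCH
  Pos 1: window 'bd' -> MATCH
  Pos 2: window 'da' -> no
  Pos 3: window 'ac' -> no
  Pos 4: window 'cb' -> no
  Pos 5: window 'bb' -> MATCH
  Pos 6: window 'bd' -> MATCH
  Pos 7: window 'd' -> no
Total matches: 4

4


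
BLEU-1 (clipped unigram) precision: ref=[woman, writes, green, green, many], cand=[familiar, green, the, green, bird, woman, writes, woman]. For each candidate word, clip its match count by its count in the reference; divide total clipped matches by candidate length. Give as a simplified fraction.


Reference word counts: {'green': 2, 'many': 1, 'woman': 1, 'writes': 1}
Checking each candidate word (with clipping):
  'familiar' -> not in reference -> no match (matches: 0)
  'green' -> in reference (ref count 2, used 1/2) -> match (matches: 1)
  'the' -> not in reference -> no match (matches: 1)
  'green' -> in reference (ref count 2, used 2/2) -> match (matches: 2)
  'bird' -> not in reference -> no match (matches: 2)
  'woman' -> in reference (ref count 1, used 1/1) -> match (matches: 3)
  'writes' -> in reference (ref count 1, used 1/1) -> match (matches: 4)
  'woman' -> ref count 1 already used up (1/1) -> clipped, no match (matches: 4)
Clipped matches: 4, Candidate length: 8
Precision = 4/8 = 1/2

1/2


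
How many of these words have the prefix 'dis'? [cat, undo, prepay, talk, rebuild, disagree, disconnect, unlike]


Checking each word for prefix 'dis':
  'cat' -> no (count: 0)
  'undo' -> no (count: 0)
  'prepay' -> no (count: 0)
  'talk' -> no (count: 0)
  'rebuild' -> no (count: 0)
  'disagree' -> YES, starts with 'dis' (count: 1)
  'disconnect' -> YES, starts with 'dis' (count: 2)
  'unlike' -> no (count: 2)
Total with prefix 'dis': 2

2


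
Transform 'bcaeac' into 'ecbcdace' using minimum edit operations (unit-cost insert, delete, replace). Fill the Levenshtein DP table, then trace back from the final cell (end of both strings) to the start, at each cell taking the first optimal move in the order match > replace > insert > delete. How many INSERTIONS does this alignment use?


Edit distance = 5. Backtracking from cell (6, 8) with preference match > replace > insert > delete,
then listing the resulting alignment 'bcaeac' -> 'ecbcdace' left to right:
  Step 1: replace b->e
  Step 2: keep 'c'
  Step 3: insert 'b' [insertion #1]
  Step 4: replace a->c
  Step 5: replace e->d
  Step 6: keep 'a'
  Step 7: keep 'c'
  Step 8: insert 'e' [insertion #2]
Total insertions: 2

2


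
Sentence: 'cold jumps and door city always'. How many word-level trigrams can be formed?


Word trigrams from [6] words:
  Trigram 1: (cold jumps and)
  Trigram 2: (jumps and door)
  Trigram 3: (and door city)
  Trigram 4: (door city always)
Total word trigrams: 6 - 2 = 4

4


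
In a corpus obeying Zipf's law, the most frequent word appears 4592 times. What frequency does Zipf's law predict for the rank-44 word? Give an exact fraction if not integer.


Zipf's law: freq(rank) = f1 / rank
f1 = 4592, rank = 44
freq = 4592 / 44
GCD(4592, 44) = 4
Simplified: 1148/11

1148/11


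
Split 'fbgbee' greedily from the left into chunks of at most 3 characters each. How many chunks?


'fbgbee' has 6 characters.
Chunking with max size 3:
  Chunk 1: 'fbg' (positions 0-2)
  Chunk 2: 'bee' (positions 3-5)
Total chunks: ceil(6 / 3) = 2

2


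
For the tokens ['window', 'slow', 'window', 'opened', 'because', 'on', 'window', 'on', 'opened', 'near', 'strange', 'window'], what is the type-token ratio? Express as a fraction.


Tokens: 12
Unique types: ('because', 'near', 'on', 'opened', 'slow', 'strange', 'window') = 7
TTR = 7/12
Already in lowest terms.

7/12


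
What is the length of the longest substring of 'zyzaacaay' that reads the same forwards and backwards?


Scanning 'zyzaacaay' for palindromic substrings.
Substring at positions 3-7: 'aacaa'.
Check: reverse('aacaa') = 'aacaa' -> palindrome confirmed.
Neighbouring characters ('z' / 'y') break symmetry, so it cannot extend further.
No longer palindromic substring exists; longest length = 5

5


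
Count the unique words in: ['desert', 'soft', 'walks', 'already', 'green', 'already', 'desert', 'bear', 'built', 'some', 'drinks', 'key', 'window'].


Listing all tokens and tracking unique types:
  Token 1: 'desert' -> NEW (unique so far: 1)
  Token 2: 'soft' -> NEW (unique so far: 2)
  Token 3: 'walks' -> NEW (unique so far: 3)
  Token 4: 'already' -> NEW (unique so far: 4)
  Token 5: 'green' -> NEW (unique so far: 5)
  Token 6: 'already' -> duplicate (unique so far: 5)
  Token 7: 'desert' -> duplicate (unique so far: 5)
  Token 8: 'bear' -> NEW (unique so far: 6)
  Token 9: 'built' -> NEW (unique so far: 7)
  Token 10: 'some' -> NEW (unique so far: 8)
  Token 11: 'drinks' -> NEW (unique so far: 9)
  Token 12: 'key' -> NEW (unique so far: 10)
  Token 13: 'window' -> NEW (unique so far: 11)
Unique types: ('already', 'bear', 'built', 'desert', 'drinks', 'green', 'key', 'soft', 'some', 'walks', 'window')
Vocabulary size: 11

11


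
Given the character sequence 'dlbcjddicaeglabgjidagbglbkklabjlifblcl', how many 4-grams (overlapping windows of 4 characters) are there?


String 'dlbcjddicaeglabgjidagbglbkklabjlifblcl' has length L = 38.
Number of overlapping n-grams = L - n + 1
Substituting: 38 - 4 + 1 = 35

35


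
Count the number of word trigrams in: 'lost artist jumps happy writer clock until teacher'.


Word trigrams from [8] words:
  Trigram 1: (lost artist jumps)
  Trigram 2: (artist jumps happy)
  Trigram 3: (jumps happy writer)
  Trigram 4: (happy writer clock)
  Trigram 5: (writer clock until)
  Trigram 6: (clock until teacher)
Total word trigrams: 8 - 2 = 6

6


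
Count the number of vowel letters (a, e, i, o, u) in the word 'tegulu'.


Scanning each character of 'tegulu':
  Position 1: 't' -> consonant (running count: 0)
  Position 2: 'e' -> vowel (running count: 1)
  Position 3: 'g' -> consonant (running count: 1)
  Position 4: 'u' -> vowel (running count: 2)
  Position 5: 'l' -> consonant (running count: 2)
  Position 6: 'u' -> vowel (running count: 3)
Total vowels: 3

3


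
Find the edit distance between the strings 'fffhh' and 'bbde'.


Building DP table for s1='fffhh' (len 5) and s2='bbde' (len 4):
       b  b  d  e
    0  1  2  3  4
  f 1  1  2  3  4
  f 2  2  2  3  4
  f 3  3  3  3  4
  h 4  4  4  4  4
  h 5  5  5  5  5
Edit distance = dp[5][4] = 5

5


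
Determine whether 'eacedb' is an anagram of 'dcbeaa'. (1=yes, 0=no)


Sort characters of 'eacedb': 'abcdee'
Sort characters of 'dcbeaa': 'aabcde'
Sorted forms differ -> they are NOT anagrams
Result: 0

0


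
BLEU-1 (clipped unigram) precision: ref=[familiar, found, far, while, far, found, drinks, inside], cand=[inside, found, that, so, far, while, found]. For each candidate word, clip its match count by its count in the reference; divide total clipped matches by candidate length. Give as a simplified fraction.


Reference word counts: {'drinks': 1, 'familiar': 1, 'far': 2, 'found': 2, 'inside': 1, 'while': 1}
Checking each candidate word (with clipping):
  'inside' -> in reference (ref count 1, used 1/1) -> match (matches: 1)
  'found' -> in reference (ref count 2, used 1/2) -> match (matches: 2)
  'that' -> not in reference -> no match (matches: 2)
  'so' -> not in reference -> no match (matches: 2)
  'far' -> in reference (ref count 2, used 1/2) -> match (matches: 3)
  'while' -> in reference (ref count 1, used 1/1) -> match (matches: 4)
  'found' -> in reference (ref count 2, used 2/2) -> match (matches: 5)
Clipped matches: 5, Candidate length: 7
Precision = 5/7

5/7


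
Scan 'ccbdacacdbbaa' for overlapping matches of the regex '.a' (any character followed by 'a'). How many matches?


Pattern: .a means any character followed by 'a'.
Scanning 'ccbdacacdbbaa' position-by-position:
  Pos 0: window 'cc' -> no
  Pos 1: window 'cb' -> no
  Pos 2: window 'bd' -> no
  Pos 3: window 'da' -> MATCH
  Pos 4: window 'ac' -> no
  Pos 5: window 'ca' -> MATCH
  Pos 6: window 'ac' -> no
  Pos 7: window 'cd' -> no
  Pos 8: window 'db' -> no
  Pos 9: window 'bb' -> no
  Pos 10: window 'ba' -> MATCH
  Pos 11: window 'aa' -> MATCH
  Pos 12: window 'a' -> no
Total matches: 4

4


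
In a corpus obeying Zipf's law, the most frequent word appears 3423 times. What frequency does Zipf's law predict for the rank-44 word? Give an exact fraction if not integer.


Zipf's law: freq(rank) = f1 / rank
f1 = 3423, rank = 44
freq = 3423 / 44
GCD(3423, 44) = 1
Simplified: 3423/44

3423/44


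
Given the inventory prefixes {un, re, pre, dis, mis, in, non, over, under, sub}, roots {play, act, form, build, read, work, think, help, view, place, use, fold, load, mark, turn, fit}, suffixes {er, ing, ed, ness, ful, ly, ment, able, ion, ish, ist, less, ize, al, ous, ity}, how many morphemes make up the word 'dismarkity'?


Segmenting 'dismarkity' against the inventory:
  'dis' -> prefix (morpheme 1)
  'mark' -> root (morpheme 2)
  'ity' -> suffix (morpheme 3)
Total morphemes: 3

3


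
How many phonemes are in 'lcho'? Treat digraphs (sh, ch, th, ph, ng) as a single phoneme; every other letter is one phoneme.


Parsing 'lcho' greedily, digraphs first:
  'l' -> consonant phoneme (phonemes so far: 1)
  'ch' -> digraph (1 consonant phoneme) (phonemes so far: 2)
  'o' -> vowel phoneme (phonemes so far: 3)
Total phonemes: 3

3


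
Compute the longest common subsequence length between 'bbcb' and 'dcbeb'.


DP table for LCS of 'bbcb' and 'dcbeb':
       d  c  b  e  b
    0  0  0  0  0  0
  b 0  0  0  1  1  1
  b 0  0  0  1  1  2
  c 0  0  1  1  1  2
  b 0  0  1  2  2  2
LCS: 'bb'
LCS length = 2

2


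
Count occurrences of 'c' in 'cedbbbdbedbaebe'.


Scanning 'cedbbbdbedbaebe' for 'c':
  Position 0: 'c' -> MATCH (count: 1)
Total occurrences of 'c': 1

1


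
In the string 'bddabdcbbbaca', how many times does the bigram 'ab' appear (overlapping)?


Scanning 'bddabdcbbbaca' for bigram 'ab':
  Position 0: 'bd' -> no
  Position 1: 'dd' -> no
  Position 2: 'da' -> no
  Position 3: 'ab' -> MATCH
  Position 4: 'bd' -> no
  Position 5: 'dc' -> no
  Position 6: 'cb' -> no
  Position 7: 'bb' -> no
  Position 8: 'bb' -> no
  Position 9: 'ba' -> no
  Position 10: 'ac' -> no
  Position 11: 'ca' -> no
Total matches: 1

1


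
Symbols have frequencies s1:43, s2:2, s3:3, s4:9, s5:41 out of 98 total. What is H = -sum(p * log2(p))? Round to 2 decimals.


Computing entropy H = -sum(p_i * log2(p_i)):
  s1: p = 43/98 = 0.4388, -p*log2(p) = 0.5215
  s2: p = 2/98 = 0.0204, -p*log2(p) = 0.1146
  s3: p = 3/98 = 0.0306, -p*log2(p) = 0.1540
  s4: p = 9/98 = 0.0918, -p*log2(p) = 0.3164
  s5: p = 41/98 = 0.4184, -p*log2(p) = 0.5260
H = sum of terms = 1.6325
Rounded to 2 decimals: 1.63

1.63


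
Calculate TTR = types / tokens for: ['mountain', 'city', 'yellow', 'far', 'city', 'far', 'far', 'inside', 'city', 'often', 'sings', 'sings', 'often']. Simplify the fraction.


Tokens: 13
Unique types: ('city', 'far', 'inside', 'mountain', 'often', 'sings', 'yellow') = 7
TTR = 7/13
Already in lowest terms.

7/13
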